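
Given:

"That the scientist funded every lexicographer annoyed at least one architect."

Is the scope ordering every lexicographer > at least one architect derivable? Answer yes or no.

No

Structurally, *every lexicographer* is inside the sentential subject *that the scientist funded every lexicographer*.
Sentential subjects are islands: a quantifier inside the subject clause cannot raise over the matrix predicate.
The ordering *every lexicographer* > *at least one architect* is therefore underivable.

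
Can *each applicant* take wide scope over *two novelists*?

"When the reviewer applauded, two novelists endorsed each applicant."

Although there is an adjunct clause, *each applicant* is in the main clause, not inside the adjunct.
Clause-internal QR can adjoin the lower DP above the subject, yielding the inverse reading.

Yes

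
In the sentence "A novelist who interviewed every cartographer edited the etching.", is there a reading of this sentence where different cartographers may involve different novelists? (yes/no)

No

That reading corresponds to *every cartographer* > *a novelist*.
Structurally, *every cartographer* is inside the relative clause *who interviewed every cartographer*.
Quantifiers inside a relative clause are trapped there; the RC boundary blocks QR.
Hence only narrow scope for *every cartographer* (under *a novelist*) survives.
(Only the surface reading survives: one fixed novelist with respect to all the relevant cartographers.)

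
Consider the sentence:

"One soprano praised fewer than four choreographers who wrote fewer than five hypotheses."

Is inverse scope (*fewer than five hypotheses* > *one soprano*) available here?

No

The DP *fewer than five hypotheses* is contained in the relative clause *who wrote fewer than five hypotheses* modifying *fewer than four choreographers*.
Quantifiers inside a relative clause are trapped there; the RC boundary blocks QR.
So *fewer than five hypotheses* cannot raise high enough to outscope *one soprano*; only the surface ordering *one soprano* > *fewer than five hypotheses* is available.
(Only the surface reading survives: one fixed soprano with respect to all the relevant hypotheses.)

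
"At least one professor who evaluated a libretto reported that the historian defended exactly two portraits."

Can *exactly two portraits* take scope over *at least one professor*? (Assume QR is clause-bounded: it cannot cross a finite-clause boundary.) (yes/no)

No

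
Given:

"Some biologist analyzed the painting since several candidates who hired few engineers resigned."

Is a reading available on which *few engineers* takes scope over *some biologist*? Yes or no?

*few engineers* occurs within the relative clause *who hired few engineers*, which is itself inside the adjunct *since several candidates who hired few engineers resigned*.
Both the relative clause and the enclosing adjunct are scope islands; QR cannot cross either.
There is no licit LF on which *few engineers* c-commands *some biologist*.

No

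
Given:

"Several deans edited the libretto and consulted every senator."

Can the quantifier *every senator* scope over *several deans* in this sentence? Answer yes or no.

No

The target quantifier *every senator* is part of one conjunct of the coordinate structure (*consulted every senator*).
The Coordinate Structure Constraint blocks movement (including QR) out of a single conjunct.
The inverse ordering *every senator* > *several deans* is therefore underivable.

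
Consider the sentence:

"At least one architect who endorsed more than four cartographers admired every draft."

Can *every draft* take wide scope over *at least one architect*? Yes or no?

Yes

*every draft* is a matrix argument; only *at least one architect* is modified by the relative clause *who endorsed more than four cartographers*, so the RC island is irrelevant to the target quantifier.
Since no island is crossed, the inverse ordering is licensed alongside surface scope.
Both orderings are possible: *at least one architect* > *every draft* and *every draft* > *at least one architect*.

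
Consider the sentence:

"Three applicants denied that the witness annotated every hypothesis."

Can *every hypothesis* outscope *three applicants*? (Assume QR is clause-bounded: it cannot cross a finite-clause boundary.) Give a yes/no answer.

Structurally, *every hypothesis* is inside the finite complement clause *that the witness annotated every hypothesis*.
QR is clause-bounded, so the finite complement is a scope island for the embedded quantifier.
So *every hypothesis* cannot raise high enough to outscope *three applicants*; only the surface ordering *three applicants* > *every hypothesis* is available.

No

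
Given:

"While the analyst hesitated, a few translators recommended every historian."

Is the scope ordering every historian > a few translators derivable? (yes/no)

Yes

Neither queried DP is inside the adjunct, so the adjunct-island constraint does not apply.
Since no island is crossed, the inverse ordering is licensed alongside surface scope.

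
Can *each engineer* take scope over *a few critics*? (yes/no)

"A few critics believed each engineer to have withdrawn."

Yes

The ECM infinitive is scope-transparent — *each engineer* is free to raise above *a few critics*.
Ordinary QR to a clause-peripheral position gives the wide-scope LF for the lower DP.
So *each engineer* > *a few critics* is among the available readings.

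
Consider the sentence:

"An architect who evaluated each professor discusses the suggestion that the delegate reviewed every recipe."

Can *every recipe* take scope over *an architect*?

No

*every recipe* is embedded in the complex NP *the suggestion that the delegate reviewed every recipe*.
A that-clause complement to a noun is an island; QR cannot cross the NP boundary.
The inverse ordering *every recipe* > *an architect* is therefore underivable.
(Only the surface reading survives: one fixed architect with respect to all the relevant recipes.)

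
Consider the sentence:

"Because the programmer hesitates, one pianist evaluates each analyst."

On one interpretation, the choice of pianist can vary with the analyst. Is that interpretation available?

This is the *each analyst* > *one pianist* reading.
The adjunct clause does not contain *each analyst*, which is the matrix object.
QR within a single clause is free, so the lower quantifier may take scope over the higher one.
The sentence is scopally ambiguous between *one pianist* > *each analyst* and *each analyst* > *one pianist*.

Yes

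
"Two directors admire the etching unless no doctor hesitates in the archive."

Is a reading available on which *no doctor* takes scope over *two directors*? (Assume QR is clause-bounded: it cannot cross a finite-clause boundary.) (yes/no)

No

*no doctor* is embedded in the adjunct clause *unless no doctor hesitates in the archive*.
Adverbial clauses are not L-marked, so they are barriers for QR — the quantifier cannot escape the adjunct.
*no doctor* is confined to the island and cannot take scope over *two directors*.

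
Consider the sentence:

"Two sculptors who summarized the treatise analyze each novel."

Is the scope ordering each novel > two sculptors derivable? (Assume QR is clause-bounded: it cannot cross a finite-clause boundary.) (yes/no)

Yes

*each novel* is a matrix argument; only *two sculptors* is modified by the relative clause *who summarized the treatise*, so the RC island is irrelevant to the target quantifier.
Clause-internal QR can adjoin the lower DP above the subject, yielding the inverse reading.
So *each novel* > *two sculptors* is among the available readings.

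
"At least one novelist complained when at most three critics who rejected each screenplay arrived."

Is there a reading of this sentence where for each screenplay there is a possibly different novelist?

This is the *each screenplay* > *at least one novelist* reading.
*each screenplay* occurs within the relative clause *who rejected each screenplay*, which is itself inside the adjunct *when at most three critics who rejected each screenplay arrived*.
Two island boundaries intervene — the relative clause and the adjunct. Either alone would block QR.
Hence only narrow scope for *each screenplay* (under *at least one novelist*) survives.

No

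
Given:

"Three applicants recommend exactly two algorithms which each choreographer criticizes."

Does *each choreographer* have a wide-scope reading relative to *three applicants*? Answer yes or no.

Structurally, *each choreographer* is inside the relative clause *which each choreographer criticizes* modifying *exactly two algorithms*.
The relative clause forms an island for QR, so the quantifier is confined to the head noun's restrictor.
So *each choreographer* cannot raise to a position above *three applicants*.

No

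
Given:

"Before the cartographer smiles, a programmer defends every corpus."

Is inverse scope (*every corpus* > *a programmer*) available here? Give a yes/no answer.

Although there is an adjunct clause, *every corpus* is in the main clause, not inside the adjunct.
Nothing blocks QR of the lower DP to a position above the higher one, so inverse scope is available.

Yes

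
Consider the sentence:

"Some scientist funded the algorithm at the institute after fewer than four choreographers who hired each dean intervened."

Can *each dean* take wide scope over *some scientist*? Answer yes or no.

No

*each dean* sits inside the relative clause *who hired each dean*, which is itself inside the adjunct *after fewer than four choreographers who hired each dean intervened*.
The quantifier would have to escape first the RC and then the adjunct — two independent island violations.
*each dean* is confined to the island and cannot take scope over *some scientist*.
(Only the surface reading survives: one fixed scientist with respect to all the relevant deans.)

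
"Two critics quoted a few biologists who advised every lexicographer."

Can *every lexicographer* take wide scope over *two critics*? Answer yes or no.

*every lexicographer* sits inside the relative clause *who advised every lexicographer* modifying *a few biologists*.
Relative clauses are scope islands: a quantifier cannot QR out of a relative clause to take scope in the matrix clause.
*every lexicographer* > *two critics* would require crossing that boundary, which is illicit.

No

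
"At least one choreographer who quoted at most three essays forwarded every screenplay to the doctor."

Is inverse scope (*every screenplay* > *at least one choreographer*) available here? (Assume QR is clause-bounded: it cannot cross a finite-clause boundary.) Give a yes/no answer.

Although the sentence contains a relative clause (*who quoted at most three essays*), *every screenplay* is outside it, in the matrix VP.
Ordinary QR to a clause-peripheral position gives the wide-scope LF for the lower DP.

Yes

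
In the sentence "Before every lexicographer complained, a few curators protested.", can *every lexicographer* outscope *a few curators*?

No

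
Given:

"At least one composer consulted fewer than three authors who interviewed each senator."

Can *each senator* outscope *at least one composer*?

The DP *each senator* is contained in the relative clause *who interviewed each senator* modifying *fewer than three authors*.
Quantifiers inside a relative clause are trapped there; the RC boundary blocks QR.
*each senator* > *at least one composer* would require crossing that boundary, which is illicit.
(Only the surface reading survives: one fixed composer with respect to all the relevant senators.)

No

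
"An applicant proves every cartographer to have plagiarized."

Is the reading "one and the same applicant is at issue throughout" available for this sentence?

Yes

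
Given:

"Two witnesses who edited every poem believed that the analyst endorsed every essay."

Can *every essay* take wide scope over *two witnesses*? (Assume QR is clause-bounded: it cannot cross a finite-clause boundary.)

The DP *every essay* is contained in the finite complement clause *that the analyst endorsed every essay*.
QR is clause-bounded, so the finite complement is a scope island for the embedded quantifier.
*every essay* is confined to the island and cannot take scope over *two witnesses*.

No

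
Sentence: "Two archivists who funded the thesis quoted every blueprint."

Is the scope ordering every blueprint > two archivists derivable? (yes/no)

Yes

The RC *who funded the thesis* is an island, but *every blueprint* is not inside it — it is the matrix object, a clausemate of *two archivists*.
Ordinary QR to a clause-peripheral position gives the wide-scope LF for the lower DP.
So *every blueprint* > *two archivists* is among the available readings.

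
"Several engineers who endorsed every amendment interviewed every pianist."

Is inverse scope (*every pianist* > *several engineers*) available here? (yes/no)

The relative clause *who endorsed every amendment* modifies *several engineers*, but *every pianist* is not inside that relative clause — it is an argument of the matrix verb.
Ordinary QR to a clause-peripheral position gives the wide-scope LF for the lower DP.
The sentence is scopally ambiguous between *several engineers* > *every pianist* and *every pianist* > *several engineers*.

Yes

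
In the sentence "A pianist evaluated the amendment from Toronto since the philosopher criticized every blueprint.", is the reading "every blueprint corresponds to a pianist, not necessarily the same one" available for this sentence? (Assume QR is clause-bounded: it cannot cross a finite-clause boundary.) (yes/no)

The described interpretation is the *every blueprint* > *a pianist* scoping.
*every blueprint* is embedded in the adjunct clause *since the philosopher criticized every blueprint*.
Adjuncts are opaque for quantifier raising; a quantifier in an adjunct stays inside it.
So *every blueprint* cannot raise high enough to outscope *a pianist*; only the surface ordering *a pianist* > *every blueprint* is available.

No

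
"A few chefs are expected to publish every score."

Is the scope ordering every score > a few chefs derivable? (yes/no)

Yes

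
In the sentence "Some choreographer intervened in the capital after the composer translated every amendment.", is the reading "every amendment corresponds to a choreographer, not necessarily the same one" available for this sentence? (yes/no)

No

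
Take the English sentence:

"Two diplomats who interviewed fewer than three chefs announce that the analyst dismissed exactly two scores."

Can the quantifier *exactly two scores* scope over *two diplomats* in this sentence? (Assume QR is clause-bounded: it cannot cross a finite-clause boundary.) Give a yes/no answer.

Structurally, *exactly two scores* is inside the finite complement clause *that the analyst dismissed exactly two scores*.
QR is clause-bounded, so the finite complement is a scope island for the embedded quantifier.
So *exactly two scores* cannot raise high enough to outscope *two diplomats*; only the surface ordering *two diplomats* > *exactly two scores* is available.

No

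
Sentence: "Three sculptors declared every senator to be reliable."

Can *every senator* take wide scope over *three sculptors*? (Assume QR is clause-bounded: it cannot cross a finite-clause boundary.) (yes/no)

Yes

ECM infinitives lack a CP barrier, so *every senator* can QR over the matrix subject *three sculptors*.
Since no island is crossed, the inverse ordering is licensed alongside surface scope.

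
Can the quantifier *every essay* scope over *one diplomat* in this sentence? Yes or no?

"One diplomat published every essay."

Yes

Both DPs are arguments of the same predicate; there is no clause or island boundary between them.
With no island boundary between them, the object can take inverse scope over the subject via ordinary QR within the clause.
The sentence is scopally ambiguous between *one diplomat* > *every essay* and *every essay* > *one diplomat*.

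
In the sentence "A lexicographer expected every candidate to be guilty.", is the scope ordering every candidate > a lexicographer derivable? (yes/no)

Yes

ECM infinitives lack a CP barrier, so *every candidate* can QR over the matrix subject *a lexicographer*.
Ordinary QR to a clause-peripheral position gives the wide-scope LF for the lower DP.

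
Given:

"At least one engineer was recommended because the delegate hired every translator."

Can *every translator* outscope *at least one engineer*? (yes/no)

Structurally, *every translator* is inside the adjunct clause *because the delegate hired every translator*.
The adjunct-island constraint bars QR out of an adverbial clause.
*every translator* is confined to the island and cannot take scope over *at least one engineer*.

No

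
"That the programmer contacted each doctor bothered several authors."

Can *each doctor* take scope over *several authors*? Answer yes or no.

No

*each doctor* is embedded in the sentential subject *that the programmer contacted each doctor*.
Clausal subjects are scope islands; QR from inside the subject into the matrix is barred.
The ordering *each doctor* > *several authors* is therefore underivable.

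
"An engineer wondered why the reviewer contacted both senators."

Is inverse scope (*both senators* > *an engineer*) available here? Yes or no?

The DP *both senators* is contained in the embedded question *why the reviewer contacted both senators*.
An indirect question is a wh-island; the filled [Spec,CP] blocks QR across the CP edge.
The inverse ordering *both senators* > *an engineer* is therefore underivable.

No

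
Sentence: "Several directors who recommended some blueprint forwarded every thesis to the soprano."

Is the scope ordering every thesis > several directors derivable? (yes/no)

The RC *who recommended some blueprint* is an island, but *every thesis* is not inside it — it is the matrix object, a clausemate of *several directors*.
Ordinary QR to a clause-peripheral position gives the wide-scope LF for the lower DP.
Both orderings are possible: *several directors* > *every thesis* and *every thesis* > *several directors*.

Yes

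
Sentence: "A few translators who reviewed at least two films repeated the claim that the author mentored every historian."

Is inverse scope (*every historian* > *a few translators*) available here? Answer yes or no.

*every historian* is embedded in the complex NP *the claim that the author mentored every historian*.
The Complex NP Constraint bars QR out of the complement clause of a noun.
There is no licit LF on which *every historian* c-commands *a few translators*.

No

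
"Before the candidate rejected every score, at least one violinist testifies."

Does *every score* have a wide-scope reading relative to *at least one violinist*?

No

The target quantifier *every score* is part of the adjunct clause *before the candidate rejected every score*.
The adjunct-island constraint bars QR out of an adverbial clause.
So the wide-scope reading for *every score* is blocked.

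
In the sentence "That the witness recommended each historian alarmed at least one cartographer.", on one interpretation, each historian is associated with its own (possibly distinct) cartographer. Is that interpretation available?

This is the *each historian* > *at least one cartographer* reading.
*each historian* occurs within the sentential subject *that the witness recommended each historian*.
Clausal subjects are scope islands; QR from inside the subject into the matrix is barred.
*each historian* > *at least one cartographer* would require crossing that boundary, which is illicit.

No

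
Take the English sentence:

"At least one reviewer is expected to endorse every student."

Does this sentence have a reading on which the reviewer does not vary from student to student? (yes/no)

The paraphrase describes the scope ordering *at least one reviewer* > *every student*.
That is the surface-scope ordering, which is always one of the available readings — island constraints only ever restrict inverse scope.

Yes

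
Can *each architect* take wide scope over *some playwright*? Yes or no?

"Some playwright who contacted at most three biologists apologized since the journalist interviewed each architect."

No

The target quantifier *each architect* is part of the adjunct clause *since the journalist interviewed each architect*.
Adjunct clauses are scope islands: a quantifier inside an adjunct cannot raise into the matrix clause.
*each architect* > *some playwright* would require crossing that boundary, which is illicit.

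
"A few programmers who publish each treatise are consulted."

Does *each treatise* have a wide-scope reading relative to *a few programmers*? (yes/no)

No

*each treatise* occurs within the relative clause *who publish each treatise*.
A relative clause is a scope island — quantifier raising cannot cross its boundary.
So *each treatise* cannot raise high enough to outscope *a few programmers*; only the surface ordering *a few programmers* > *each treatise* is available.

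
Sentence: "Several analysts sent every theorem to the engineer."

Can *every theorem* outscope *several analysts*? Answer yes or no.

Yes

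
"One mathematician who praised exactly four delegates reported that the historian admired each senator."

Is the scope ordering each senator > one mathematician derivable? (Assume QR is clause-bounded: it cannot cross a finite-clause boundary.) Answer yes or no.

No

The DP *each senator* is contained in the finite complement clause *that the historian admired each senator*.
With QR restricted to its own tensed clause, the embedded quantifier cannot reach a matrix scope position.
So *each senator* cannot raise high enough to outscope *one mathematician*; only the surface ordering *one mathematician* > *each senator* is available.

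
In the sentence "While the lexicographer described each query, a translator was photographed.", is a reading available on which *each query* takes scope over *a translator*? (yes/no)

The target quantifier *each query* is part of the adjunct clause *while the lexicographer described each query*.
Scope out of an adjunct clause is unavailable: QR respects the adjunct-island constraint.
*each query* > *a translator* would require crossing that boundary, which is illicit.

No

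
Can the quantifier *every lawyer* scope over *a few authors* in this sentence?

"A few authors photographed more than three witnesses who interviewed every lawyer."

*every lawyer* occurs within the relative clause *who interviewed every lawyer* modifying *more than three witnesses*.
Quantifiers inside a relative clause are trapped there; the RC boundary blocks QR.
*every lawyer* is confined to the island and cannot take scope over *a few authors*.

No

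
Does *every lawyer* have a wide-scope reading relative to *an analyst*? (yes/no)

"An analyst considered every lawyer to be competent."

Yes

*every lawyer* is an ECM subject; ECM complements are not islands, and the embedded quantifier may take matrix scope.
Ordinary QR to a clause-peripheral position gives the wide-scope LF for the lower DP.
So *every lawyer* > *an analyst* is among the available readings.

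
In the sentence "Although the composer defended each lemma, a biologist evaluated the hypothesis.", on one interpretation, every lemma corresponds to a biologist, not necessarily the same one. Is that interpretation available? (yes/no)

No

The paraphrase describes the scope ordering *each lemma* > *a biologist*.
The target quantifier *each lemma* is part of the adjunct clause *although the composer defended each lemma*.
The adjunct-island constraint bars QR out of an adverbial clause.
The ordering *each lemma* > *a biologist* is therefore underivable.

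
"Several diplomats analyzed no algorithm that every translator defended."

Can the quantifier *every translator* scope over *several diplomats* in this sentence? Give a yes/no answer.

*every translator* sits inside the relative clause *that every translator defended* modifying *no algorithm*.
QR out of a relative clause is ruled out by the relative-clause island constraint.
So *every translator* cannot raise to a position above *several diplomats*.

No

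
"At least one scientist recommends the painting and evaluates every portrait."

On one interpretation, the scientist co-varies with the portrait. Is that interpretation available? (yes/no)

No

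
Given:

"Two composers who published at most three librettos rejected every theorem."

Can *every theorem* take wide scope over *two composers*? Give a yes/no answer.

Yes

The relative clause *who published at most three librettos* modifies *two composers*, but *every theorem* is not inside that relative clause — it is an argument of the matrix verb.
QR within a single clause is free, so the lower quantifier may take scope over the higher one.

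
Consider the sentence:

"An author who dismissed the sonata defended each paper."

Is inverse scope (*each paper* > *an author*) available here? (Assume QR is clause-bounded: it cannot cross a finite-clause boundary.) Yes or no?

Yes

The RC *who dismissed the sonata* is an island, but *each paper* is not inside it — it is the matrix object, a clausemate of *an author*.
QR within a single clause is free, so the lower quantifier may take scope over the higher one.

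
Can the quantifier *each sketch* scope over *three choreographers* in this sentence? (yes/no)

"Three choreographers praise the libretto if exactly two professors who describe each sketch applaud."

Structurally, *each sketch* is inside the relative clause *who describe each sketch*, which is itself inside the adjunct *if exactly two professors who describe each sketch applaud*.
Even if one barrier were somehow void, the other would still block QR.
There is no licit LF on which *each sketch* c-commands *three choreographers*.

No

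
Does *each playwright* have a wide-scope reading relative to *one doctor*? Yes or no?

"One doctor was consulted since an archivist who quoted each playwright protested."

*each playwright* sits inside the relative clause *who quoted each playwright*, which is itself inside the adjunct *since an archivist who quoted each playwright protested*.
Nested islands: the RC island is itself inside an adjunct island, so wide scope is doubly excluded.
Hence only narrow scope for *each playwright* (under *one doctor*) survives.

No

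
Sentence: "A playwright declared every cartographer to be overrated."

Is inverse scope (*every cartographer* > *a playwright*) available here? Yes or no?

The ECM infinitive is scope-transparent — *every cartographer* is free to raise above *a playwright*.
Ordinary QR to a clause-peripheral position gives the wide-scope LF for the lower DP.
So *every cartographer* > *a playwright* is among the available readings.

Yes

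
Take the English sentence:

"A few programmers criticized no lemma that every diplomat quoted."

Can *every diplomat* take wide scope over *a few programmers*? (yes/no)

No

*every diplomat* is embedded in the relative clause *that every diplomat quoted* modifying *no lemma*.
Relative clauses are scope islands: a quantifier cannot QR out of a relative clause to take scope in the matrix clause.
So *every diplomat* cannot raise to a position above *a few programmers*.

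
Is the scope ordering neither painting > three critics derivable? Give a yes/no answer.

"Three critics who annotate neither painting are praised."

The target quantifier *neither painting* is part of the relative clause *who annotate neither painting*.
A relative clause is a scope island — quantifier raising cannot cross its boundary.
*neither painting* > *three critics* would require crossing that boundary, which is illicit.

No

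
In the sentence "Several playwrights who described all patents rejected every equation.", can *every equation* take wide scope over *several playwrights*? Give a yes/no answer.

*every equation* is a matrix argument; only *several playwrights* is modified by the relative clause *who described all patents*, so the RC island is irrelevant to the target quantifier.
Ordinary QR to a clause-peripheral position gives the wide-scope LF for the lower DP.

Yes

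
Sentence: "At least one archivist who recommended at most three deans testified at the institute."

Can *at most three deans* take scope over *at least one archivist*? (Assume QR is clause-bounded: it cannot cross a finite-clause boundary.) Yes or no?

No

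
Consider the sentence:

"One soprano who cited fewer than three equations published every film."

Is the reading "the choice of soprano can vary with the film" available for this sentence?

The paraphrase describes the scope ordering *every film* > *one soprano*.
*every film* is a matrix argument; only *one soprano* is modified by the relative clause *who cited fewer than three equations*, so the RC island is irrelevant to the target quantifier.
No island intervenes, so both surface and inverse scope are derivable.
So *every film* > *one soprano* is among the available readings.

Yes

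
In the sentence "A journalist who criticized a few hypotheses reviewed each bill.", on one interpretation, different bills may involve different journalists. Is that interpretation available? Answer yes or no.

That reading corresponds to *each bill* > *a journalist*.
The relative clause *who criticized a few hypotheses* modifies *a journalist*, but *each bill* is not inside that relative clause — it is an argument of the matrix verb.
Clause-internal QR can adjoin the lower DP above the subject, yielding the inverse reading.

Yes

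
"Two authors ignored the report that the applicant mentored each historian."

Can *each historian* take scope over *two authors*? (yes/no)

*each historian* occurs within the complex NP *the report that the applicant mentored each historian*.
Since the clause is the complement of a nominal head, the CNPC blocks scope extraction.
The inverse ordering *each historian* > *two authors* is therefore underivable.

No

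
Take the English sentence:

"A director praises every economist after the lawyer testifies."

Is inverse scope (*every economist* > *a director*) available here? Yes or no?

The adjunct island is irrelevant here — *every economist* and *a director* are both in the matrix clause.
Nothing blocks QR of the lower DP to a position above the higher one, so inverse scope is available.
Both orderings are possible: *a director* > *every economist* and *every economist* > *a director*.

Yes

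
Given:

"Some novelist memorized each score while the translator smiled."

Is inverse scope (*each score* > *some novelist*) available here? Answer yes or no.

The adjunct island is irrelevant here — *each score* and *some novelist* are both in the matrix clause.
Clause-internal QR can adjoin the lower DP above the subject, yielding the inverse reading.
So *each score* > *some novelist* is among the available readings.

Yes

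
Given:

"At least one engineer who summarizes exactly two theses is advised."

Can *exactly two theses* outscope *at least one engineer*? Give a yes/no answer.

The DP *exactly two theses* is contained in the relative clause *who summarizes exactly two theses*.
QR out of a relative clause is ruled out by the relative-clause island constraint.
So *exactly two theses* cannot raise high enough to outscope *at least one engineer*; only the surface ordering *at least one engineer* > *exactly two theses* is available.

No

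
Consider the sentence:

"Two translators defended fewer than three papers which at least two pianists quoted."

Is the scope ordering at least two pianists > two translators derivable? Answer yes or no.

*at least two pianists* is embedded in the relative clause *which at least two pianists quoted* modifying *fewer than three papers*.
Relative clauses are scope islands: a quantifier cannot QR out of a relative clause to take scope in the matrix clause.
So the wide-scope reading for *at least two pianists* is blocked.

No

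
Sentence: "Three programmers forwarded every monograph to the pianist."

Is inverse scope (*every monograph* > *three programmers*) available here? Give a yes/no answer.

*every monograph* and *three programmers* are in the same minimal clause.
Nothing blocks QR of the lower DP to a position above the higher one, so inverse scope is available.

Yes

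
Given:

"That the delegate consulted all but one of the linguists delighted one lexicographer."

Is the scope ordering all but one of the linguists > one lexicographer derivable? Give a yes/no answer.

No

*all but one of the linguists* is embedded in the sentential subject *that the delegate consulted all but one of the linguists*.
The Sentential Subject Constraint rules out raising the quantifier out of the that-clause subject.
*all but one of the linguists* > *one lexicographer* would require crossing that boundary, which is illicit.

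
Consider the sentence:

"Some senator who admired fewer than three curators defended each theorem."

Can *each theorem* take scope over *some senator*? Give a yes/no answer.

*each theorem* is a matrix argument; only *some senator* is modified by the relative clause *who admired fewer than three curators*, so the RC island is irrelevant to the target quantifier.
Ordinary QR to a clause-peripheral position gives the wide-scope LF for the lower DP.

Yes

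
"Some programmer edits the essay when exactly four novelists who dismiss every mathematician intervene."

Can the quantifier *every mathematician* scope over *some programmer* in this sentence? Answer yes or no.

*every mathematician* occurs within the relative clause *who dismiss every mathematician*, which is itself inside the adjunct *when exactly four novelists who dismiss every mathematician intervene*.
The quantifier would have to escape first the RC and then the adjunct — two independent island violations.
So the wide-scope reading for *every mathematician* is blocked.

No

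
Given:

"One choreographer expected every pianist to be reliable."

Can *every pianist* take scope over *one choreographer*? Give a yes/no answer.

Yes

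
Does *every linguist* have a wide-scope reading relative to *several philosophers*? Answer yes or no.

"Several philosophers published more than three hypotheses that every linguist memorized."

No

*every linguist* occurs within the relative clause *that every linguist memorized* modifying *more than three hypotheses*.
The relative clause forms an island for QR, so the quantifier is confined to the head noun's restrictor.
There is no licit LF on which *every linguist* c-commands *several philosophers*.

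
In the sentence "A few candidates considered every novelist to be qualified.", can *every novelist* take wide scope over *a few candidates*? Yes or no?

Yes

This is an ECM construction: *every novelist* is the infinitival subject, Case-marked by the matrix verb, and the infinitive is transparent for QR.
Ordinary QR to a clause-peripheral position gives the wide-scope LF for the lower DP.
The sentence is scopally ambiguous between *a few candidates* > *every novelist* and *every novelist* > *a few candidates*.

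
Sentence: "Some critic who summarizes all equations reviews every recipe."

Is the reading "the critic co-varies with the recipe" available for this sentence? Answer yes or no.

Yes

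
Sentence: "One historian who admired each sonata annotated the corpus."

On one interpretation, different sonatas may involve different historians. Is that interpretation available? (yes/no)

This is the *each sonata* > *one historian* reading.
*each sonata* sits inside the relative clause *who admired each sonata*.
Relative clauses are scope islands: a quantifier cannot QR out of a relative clause to take scope in the matrix clause.
*each sonata* is confined to the island and cannot take scope over *one historian*.
(Only the surface reading survives: one fixed historian with respect to all the relevant sonatas.)

No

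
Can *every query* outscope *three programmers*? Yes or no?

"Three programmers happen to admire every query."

*every query* is the object of the infinitival complement of a raising predicate; raising infinitives are transparent for QR, so the two DPs are in effect clausemates.
Clause-internal QR can adjoin the lower DP above the subject, yielding the inverse reading.
So *every query* > *three programmers* is among the available readings.

Yes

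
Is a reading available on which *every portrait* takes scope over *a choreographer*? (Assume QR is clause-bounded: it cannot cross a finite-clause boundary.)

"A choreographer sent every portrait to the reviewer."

*every portrait* is the matrix object and *a choreographer* the matrix subject; the two are clausemates.
Clause-internal QR can adjoin the lower DP above the subject, yielding the inverse reading.

Yes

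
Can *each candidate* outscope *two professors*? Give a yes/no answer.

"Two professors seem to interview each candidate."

Yes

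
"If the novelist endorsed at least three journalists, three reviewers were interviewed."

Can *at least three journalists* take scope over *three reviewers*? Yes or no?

No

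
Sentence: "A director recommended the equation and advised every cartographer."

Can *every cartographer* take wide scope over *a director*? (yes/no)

No

*every cartographer* is embedded in one conjunct of the coordinate structure (*advised every cartographer*).
Coordinate structures are islands for non-across-the-board movement, QR included.
*every cartographer* is confined to the island and cannot take scope over *a director*.
(Only the surface reading survives: one fixed director with respect to all the relevant cartographers.)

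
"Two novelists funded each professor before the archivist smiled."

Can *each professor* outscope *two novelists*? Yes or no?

*each professor* is a matrix argument; the adjunct is an island but the target quantifier is outside it.
Ordinary QR to a clause-peripheral position gives the wide-scope LF for the lower DP.
The sentence is scopally ambiguous between *two novelists* > *each professor* and *each professor* > *two novelists*.

Yes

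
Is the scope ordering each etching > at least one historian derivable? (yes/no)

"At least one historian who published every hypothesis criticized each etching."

Although the sentence contains a relative clause (*who published every hypothesis*), *each etching* is outside it, in the matrix VP.
Nothing blocks QR of the lower DP to a position above the higher one, so inverse scope is available.

Yes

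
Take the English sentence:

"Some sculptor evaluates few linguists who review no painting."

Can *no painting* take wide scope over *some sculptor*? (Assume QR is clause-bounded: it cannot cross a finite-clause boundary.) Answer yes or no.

*no painting* occurs within the relative clause *who review no painting* modifying *few linguists*.
A relative clause is a scope island — quantifier raising cannot cross its boundary.
So *no painting* cannot raise high enough to outscope *some sculptor*; only the surface ordering *some sculptor* > *no painting* is available.

No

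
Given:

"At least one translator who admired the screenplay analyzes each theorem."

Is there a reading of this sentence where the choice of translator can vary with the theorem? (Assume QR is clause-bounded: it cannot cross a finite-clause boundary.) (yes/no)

This is the *each theorem* > *at least one translator* reading.
*each theorem* is a matrix argument; only *at least one translator* is modified by the relative clause *who admired the screenplay*, so the RC island is irrelevant to the target quantifier.
Since no island is crossed, the inverse ordering is licensed alongside surface scope.
The sentence is scopally ambiguous between *at least one translator* > *each theorem* and *each theorem* > *at least one translator*.

Yes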